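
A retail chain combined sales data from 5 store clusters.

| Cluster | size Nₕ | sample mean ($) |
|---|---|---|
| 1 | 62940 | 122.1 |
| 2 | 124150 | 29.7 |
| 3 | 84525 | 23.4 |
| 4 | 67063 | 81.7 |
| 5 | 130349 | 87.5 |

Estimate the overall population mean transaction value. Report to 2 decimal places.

64.46

N = 469027; weights Wₕ = Nₕ/N = (0.1342, 0.2647, 0.1802, 0.1430, 0.2779).
x̄_st = Σ Wₕ·x̄ₕ = 0.1342·122.1 + 0.2647·29.7 + 0.1802·23.4 + 0.1430·81.7 + 0.2779·87.5 ≈ 64.4626...
→ 64.46.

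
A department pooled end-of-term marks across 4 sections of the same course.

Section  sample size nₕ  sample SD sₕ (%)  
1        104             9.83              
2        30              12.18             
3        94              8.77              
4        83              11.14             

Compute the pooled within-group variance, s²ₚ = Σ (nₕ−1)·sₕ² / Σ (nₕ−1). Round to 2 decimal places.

102.88

Degrees of freedom: 103 + 29 + 93 + 82 = 307.
Σ(nₕ−1)sₕ² = 103·96.6289 + 29·148.3524 + 93·76.9129 + 82·124.0996 = 31584.0632.
s²ₚ = 31584.0632 / 307 = 102.8797... → 102.88.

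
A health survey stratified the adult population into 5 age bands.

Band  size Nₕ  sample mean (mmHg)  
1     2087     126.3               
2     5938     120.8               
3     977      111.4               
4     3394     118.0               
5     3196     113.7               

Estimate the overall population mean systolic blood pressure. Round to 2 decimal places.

N = 15592; weights Wₕ = Nₕ/N = (0.1339, 0.3808, 0.0627, 0.2177, 0.2050).
x̄_st = Σ Wₕ·x̄ₕ = 0.1339·126.3 + 0.3808·120.8 + 0.0627·111.4 + 0.2177·118.0 + 0.2050·113.7 ≈ 118.8823...
→ 118.88.

118.88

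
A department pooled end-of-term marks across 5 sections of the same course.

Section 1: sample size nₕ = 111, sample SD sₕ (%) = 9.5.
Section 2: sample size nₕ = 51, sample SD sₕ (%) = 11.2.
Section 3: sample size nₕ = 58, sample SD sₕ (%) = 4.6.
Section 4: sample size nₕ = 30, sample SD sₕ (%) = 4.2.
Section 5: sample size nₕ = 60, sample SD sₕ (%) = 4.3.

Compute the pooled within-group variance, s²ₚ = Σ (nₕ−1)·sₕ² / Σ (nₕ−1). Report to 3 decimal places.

62.322

1: (111−1)·9.5² = 110·90.25 = 9927.5
2: (51−1)·11.2² = 50·125.44 = 6272
3: (58−1)·4.6² = 57·21.16 = 1206.12
4: (30−1)·4.2² = 29·17.64 = 511.56
5: (60−1)·4.3² = 59·18.49 = 1090.91
Numerator = 19008.09; denominator = Σ(nₕ−1) = 305.
s²ₚ = 19008.09/305 = 62.32161... → 62.322.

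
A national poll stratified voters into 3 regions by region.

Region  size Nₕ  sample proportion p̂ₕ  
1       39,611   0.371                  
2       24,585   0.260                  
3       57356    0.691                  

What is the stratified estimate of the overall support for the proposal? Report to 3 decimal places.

0.500

N = 39611 + 24585 + 57356 = 121552.
Overall proportion = Σ (Nₕ/N)·p̂ₕ.
Σ Nₕp̂ₕ = 14695.681 + 6392.1 + 39632.996 = 60720.777.
60720.777 / 121552 = 0.49955... → 0.500.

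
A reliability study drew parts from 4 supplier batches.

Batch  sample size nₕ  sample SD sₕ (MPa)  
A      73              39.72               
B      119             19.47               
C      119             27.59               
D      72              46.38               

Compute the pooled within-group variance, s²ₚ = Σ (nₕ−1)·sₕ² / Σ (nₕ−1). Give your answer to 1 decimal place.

1057.7

Degrees of freedom: 72 + 118 + 118 + 71 = 379.
Σ(nₕ−1)sₕ² = 72·1577.6784 + 118·379.0809 + 118·761.2081 + 71·2151.1044 = 400875.3592.
s²ₚ = 400875.3592 / 379 = 1057.719... → 1057.7.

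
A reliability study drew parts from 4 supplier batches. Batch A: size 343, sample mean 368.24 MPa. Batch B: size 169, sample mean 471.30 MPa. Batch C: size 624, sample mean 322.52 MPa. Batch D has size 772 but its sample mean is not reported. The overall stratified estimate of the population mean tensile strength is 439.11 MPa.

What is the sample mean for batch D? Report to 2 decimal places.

Σ Nₕx̄ₕ = N·μ, so 772·x̄_D = 1908·439.11 − (343·368.24 + 169·471.30 + 624·322.52).
= 837821.88 − 407208.5 = 430613.38.
x̄_D = 430613.38 / 772 = 557.7894... → 557.79.

557.79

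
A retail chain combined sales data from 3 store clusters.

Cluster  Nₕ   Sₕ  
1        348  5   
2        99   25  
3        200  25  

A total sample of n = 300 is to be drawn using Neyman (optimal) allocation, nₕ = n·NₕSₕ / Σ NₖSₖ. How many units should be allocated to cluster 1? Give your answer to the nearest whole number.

1: NₕSₕ = 348·5 = 1740
2: NₕSₕ = 99·25 = 2475
3: NₕSₕ = 200·25 = 5000
Σ NₕSₕ = 9215.
n_1 = 300·1740/9215 = 56.647... → 57.

57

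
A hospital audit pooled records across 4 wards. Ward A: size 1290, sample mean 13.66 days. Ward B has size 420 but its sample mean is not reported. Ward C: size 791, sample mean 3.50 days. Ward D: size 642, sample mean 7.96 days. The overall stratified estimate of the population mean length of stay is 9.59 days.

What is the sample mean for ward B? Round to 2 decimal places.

N = 1290 + 420 + 791 + 642 = 3143.
Overall total = μ·N = 9.59·3143 = 30141.37.
Subtract the known strata: 1290·13.66 + 791·3.50 + 642·7.96 = 25500.22.
Remaining total for ward B: 30141.37 − 25500.22 = 4641.15.
Divide by its size: 4641.15 / 420 = 11.0504... → 11.05.

11.05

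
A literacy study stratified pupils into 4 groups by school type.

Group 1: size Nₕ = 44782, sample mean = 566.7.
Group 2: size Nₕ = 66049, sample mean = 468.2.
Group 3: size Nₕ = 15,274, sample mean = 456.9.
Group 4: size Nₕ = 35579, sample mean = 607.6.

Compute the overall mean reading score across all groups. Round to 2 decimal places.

525.09

N = 161684; weights Wₕ = Nₕ/N = (0.2770, 0.4085, 0.0945, 0.2201).
x̄_st = Σ Wₕ·x̄ₕ = 0.2770·566.7 + 0.4085·468.2 + 0.0945·456.9 + 0.2201·607.6 ≈ 525.0896...
→ 525.09.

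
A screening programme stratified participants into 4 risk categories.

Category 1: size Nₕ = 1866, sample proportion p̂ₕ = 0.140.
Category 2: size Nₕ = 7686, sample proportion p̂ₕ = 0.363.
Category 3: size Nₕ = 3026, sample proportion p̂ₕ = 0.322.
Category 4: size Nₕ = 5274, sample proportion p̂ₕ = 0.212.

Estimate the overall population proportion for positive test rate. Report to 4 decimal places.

0.2881

Wₕ = Nₕ/N with N = 17852: 0.1045, 0.4305, 0.1695, 0.2954.
p̂_st = 0.1045·0.140 + 0.4305·0.363 + 0.1695·0.322 + 0.2954·0.212 ≈ 0.288131... → 0.2881.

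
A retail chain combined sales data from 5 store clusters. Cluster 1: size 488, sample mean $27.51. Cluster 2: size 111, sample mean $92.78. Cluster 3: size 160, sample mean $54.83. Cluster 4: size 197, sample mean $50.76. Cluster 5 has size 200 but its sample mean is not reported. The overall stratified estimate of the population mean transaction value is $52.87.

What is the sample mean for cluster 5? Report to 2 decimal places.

N = 488 + 111 + 160 + 197 + 200 = 1156.
Overall total = μ·N = 52.87·1156 = 61117.72.
Subtract the known strata: 488·27.51 + 111·92.78 + 160·54.83 + 197·50.76 = 42495.98.
Remaining total for cluster 5: 61117.72 − 42495.98 = 18621.74.
Divide by its size: 18621.74 / 200 = 93.1087 → 93.11.

93.11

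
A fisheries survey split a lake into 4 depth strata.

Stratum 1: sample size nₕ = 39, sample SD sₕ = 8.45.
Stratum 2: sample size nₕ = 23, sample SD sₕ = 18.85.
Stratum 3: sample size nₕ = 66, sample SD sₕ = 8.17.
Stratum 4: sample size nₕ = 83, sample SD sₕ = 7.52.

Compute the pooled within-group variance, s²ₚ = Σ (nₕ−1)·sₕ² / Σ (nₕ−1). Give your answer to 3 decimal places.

1: (39−1)·8.45² = 38·71.4025 = 2713.295
2: (23−1)·18.85² = 22·355.3225 = 7817.095
3: (66−1)·8.17² = 65·66.7489 = 4338.6785
4: (83−1)·7.52² = 82·56.5504 = 4637.1328
Numerator = 19506.2013; denominator = Σ(nₕ−1) = 207.
s²ₚ = 19506.2013/207 = 94.23286... → 94.233.

94.233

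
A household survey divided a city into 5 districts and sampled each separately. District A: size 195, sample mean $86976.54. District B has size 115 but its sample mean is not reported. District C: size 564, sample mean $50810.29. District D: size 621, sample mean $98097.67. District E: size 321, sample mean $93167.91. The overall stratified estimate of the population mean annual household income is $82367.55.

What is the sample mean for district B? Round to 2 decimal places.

N = 195 + 115 + 564 + 621 + 321 = 1816.
Overall total = μ·N = 82367.55·1816 = 149579470.8.
Subtract the known strata: 195·86976.54 + 564·50810.29 + 621·98097.67 + 321·93167.91 = 136442981.04.
Remaining total for district B: 149579470.8 − 136442981.04 = 13136489.76.
Divide by its size: 13136489.76 / 115 = 114230.3457... → 114230.35.

114230.35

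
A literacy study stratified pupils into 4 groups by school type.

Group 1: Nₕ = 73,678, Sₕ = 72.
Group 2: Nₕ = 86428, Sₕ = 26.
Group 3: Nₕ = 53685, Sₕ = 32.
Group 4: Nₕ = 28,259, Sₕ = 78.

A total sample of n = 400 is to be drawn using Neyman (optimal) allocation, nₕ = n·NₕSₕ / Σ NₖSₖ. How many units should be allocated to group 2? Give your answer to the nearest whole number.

Σ NₕSₕ = 73678·72 + 86428·26 + 53685·32 + 28259·78 = 11474066.
Share for 2: 2247128/11474066 = 0.19584.
n_2 = 400 × 0.19584 = 78.338... → 78.

78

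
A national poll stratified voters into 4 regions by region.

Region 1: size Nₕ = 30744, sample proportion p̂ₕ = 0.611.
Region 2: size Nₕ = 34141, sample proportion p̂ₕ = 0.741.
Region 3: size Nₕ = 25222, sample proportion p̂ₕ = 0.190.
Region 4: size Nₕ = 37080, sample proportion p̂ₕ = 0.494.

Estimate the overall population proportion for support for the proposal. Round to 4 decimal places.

0.5283

Wₕ = Nₕ/N with N = 127187: 0.2417, 0.2684, 0.1983, 0.2915.
p̂_st = 0.2417·0.611 + 0.2684·0.741 + 0.1983·0.190 + 0.2915·0.494 ≈ 0.528299... → 0.5283.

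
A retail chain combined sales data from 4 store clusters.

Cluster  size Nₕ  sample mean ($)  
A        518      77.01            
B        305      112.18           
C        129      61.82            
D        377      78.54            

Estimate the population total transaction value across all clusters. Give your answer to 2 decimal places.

Population total = Σ Nₕ·x̄ₕ (each stratum's size times its mean).
518·77.01 + 305·112.18 + 129·61.82 + 377·78.54 = 39891.18 + 34214.9 + 7974.78 + 29609.58 = 111690.44.

111690.44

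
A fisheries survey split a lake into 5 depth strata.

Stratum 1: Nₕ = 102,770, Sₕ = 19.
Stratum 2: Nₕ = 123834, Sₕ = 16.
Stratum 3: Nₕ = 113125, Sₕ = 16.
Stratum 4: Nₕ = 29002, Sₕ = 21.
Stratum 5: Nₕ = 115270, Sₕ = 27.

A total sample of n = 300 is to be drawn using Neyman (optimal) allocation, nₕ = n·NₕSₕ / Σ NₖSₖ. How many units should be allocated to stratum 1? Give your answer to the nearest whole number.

Σ NₕSₕ = 102770·19 + 123834·16 + 113125·16 + 29002·21 + 115270·27 = 9465306.
Share for 1: 1952630/9465306 = 0.20629.
n_1 = 300 × 0.20629 = 61.888... → 62.

62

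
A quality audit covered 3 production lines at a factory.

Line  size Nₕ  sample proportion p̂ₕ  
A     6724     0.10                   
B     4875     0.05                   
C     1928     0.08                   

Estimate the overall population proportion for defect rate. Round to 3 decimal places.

0.079

N = 6724 + 4875 + 1928 = 13527.
Overall proportion = Σ (Nₕ/N)·p̂ₕ.
Σ Nₕp̂ₕ = 672.4 + 243.75 + 154.24 = 1070.39.
1070.39 / 13527 = 0.07913... → 0.079.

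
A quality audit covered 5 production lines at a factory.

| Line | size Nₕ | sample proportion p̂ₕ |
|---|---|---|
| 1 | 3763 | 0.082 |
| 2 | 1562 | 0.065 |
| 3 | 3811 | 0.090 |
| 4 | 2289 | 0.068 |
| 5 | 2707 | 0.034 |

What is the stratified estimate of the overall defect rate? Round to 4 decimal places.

0.0708

N = 3763 + 1562 + 3811 + 2289 + 2707 = 14132.
Overall proportion = Σ (Nₕ/N)·p̂ₕ.
Σ Nₕp̂ₕ = 308.566 + 101.53 + 342.99 + 155.652 + 92.038 = 1000.776.
1000.776 / 14132 = 0.070816... → 0.0708.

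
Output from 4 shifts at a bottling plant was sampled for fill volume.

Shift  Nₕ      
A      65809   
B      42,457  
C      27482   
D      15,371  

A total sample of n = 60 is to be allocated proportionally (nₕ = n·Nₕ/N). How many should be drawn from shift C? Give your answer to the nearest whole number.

11

Share of shift C = 27482/151119 = 0.18186.
Allocate 60 × 0.18186 = 10.911... → 11.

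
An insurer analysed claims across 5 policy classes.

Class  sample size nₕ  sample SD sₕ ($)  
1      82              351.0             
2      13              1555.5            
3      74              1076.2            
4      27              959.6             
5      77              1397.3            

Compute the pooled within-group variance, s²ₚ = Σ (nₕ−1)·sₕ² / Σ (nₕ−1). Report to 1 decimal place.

1104070.7

Degrees of freedom: 81 + 12 + 73 + 26 + 76 = 268.
Σ(nₕ−1)sₕ² = 81·123201 + 12·2419580.25 + 73·1158206.44 + 26·920832.16 + 76·1952447.29 = 295890944.32.
s²ₚ = 295890944.32 / 268 = 1104070.688... → 1104070.7.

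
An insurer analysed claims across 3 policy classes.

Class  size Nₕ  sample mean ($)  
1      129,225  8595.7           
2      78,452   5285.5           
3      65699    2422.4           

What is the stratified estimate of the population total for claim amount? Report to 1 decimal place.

1684586636.1

Population total = Σ Nₕ·x̄ₕ (each stratum's size times its mean).
129225·8595.7 + 78452·5285.5 + 65699·2422.4 = 1110779332.5 + 414658046 + 159149257.6 = 1684586636.1.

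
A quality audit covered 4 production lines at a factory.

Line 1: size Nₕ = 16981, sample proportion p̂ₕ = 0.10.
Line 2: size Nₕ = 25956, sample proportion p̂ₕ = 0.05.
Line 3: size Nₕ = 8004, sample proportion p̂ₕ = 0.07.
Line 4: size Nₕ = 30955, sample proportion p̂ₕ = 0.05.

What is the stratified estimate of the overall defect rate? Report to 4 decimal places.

N = 16981 + 25956 + 8004 + 30955 = 81896.
Overall proportion = Σ (Nₕ/N)·p̂ₕ.
Σ Nₕp̂ₕ = 1698.1 + 1297.8 + 560.28 + 1547.75 = 5103.93.
5103.93 / 81896 = 0.062322... → 0.0623.

0.0623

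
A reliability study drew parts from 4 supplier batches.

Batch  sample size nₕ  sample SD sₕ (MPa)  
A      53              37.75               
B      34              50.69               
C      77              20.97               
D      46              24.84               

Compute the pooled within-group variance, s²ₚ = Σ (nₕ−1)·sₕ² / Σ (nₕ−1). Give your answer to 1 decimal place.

1068.4

Degrees of freedom: 52 + 33 + 76 + 45 = 206.
Σ(nₕ−1)sₕ² = 52·1425.0625 + 33·2569.4761 + 76·439.7409 + 45·617.0256 = 220082.4217.
s²ₚ = 220082.4217 / 206 = 1068.361... → 1068.4.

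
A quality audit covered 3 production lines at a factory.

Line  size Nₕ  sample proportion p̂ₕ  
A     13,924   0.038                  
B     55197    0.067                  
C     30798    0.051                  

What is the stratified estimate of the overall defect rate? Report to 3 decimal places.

N = 13924 + 55197 + 30798 = 99919.
Overall proportion = Σ (Nₕ/N)·p̂ₕ.
Σ Nₕp̂ₕ = 529.112 + 3698.199 + 1570.698 = 5798.009.
5798.009 / 99919 = 0.05803... → 0.058.

0.058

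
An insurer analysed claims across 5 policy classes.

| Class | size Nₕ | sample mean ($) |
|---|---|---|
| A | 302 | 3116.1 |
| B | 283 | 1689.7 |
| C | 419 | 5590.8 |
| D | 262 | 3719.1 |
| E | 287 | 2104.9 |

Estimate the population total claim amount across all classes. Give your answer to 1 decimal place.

A: 302·3116.1 = 941062.2
B: 283·1689.7 = 478185.1
C: 419·5590.8 = 2342545.2
D: 262·3719.1 = 974404.2
E: 287·2104.9 = 604106.3
τ̂ = Σ Nₕx̄ₕ = 5340303.0.

5340303.0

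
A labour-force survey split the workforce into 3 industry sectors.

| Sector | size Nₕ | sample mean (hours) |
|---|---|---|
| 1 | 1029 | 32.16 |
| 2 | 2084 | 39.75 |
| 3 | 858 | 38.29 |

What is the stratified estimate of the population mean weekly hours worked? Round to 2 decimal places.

37.47

x̄_st = (Σ Nₕx̄ₕ) / (Σ Nₕ) = (1029·32.16 + 2084·39.75 + 858·38.29) / 3971
= 148784.46 / 3971 = 37.4678... → 37.47.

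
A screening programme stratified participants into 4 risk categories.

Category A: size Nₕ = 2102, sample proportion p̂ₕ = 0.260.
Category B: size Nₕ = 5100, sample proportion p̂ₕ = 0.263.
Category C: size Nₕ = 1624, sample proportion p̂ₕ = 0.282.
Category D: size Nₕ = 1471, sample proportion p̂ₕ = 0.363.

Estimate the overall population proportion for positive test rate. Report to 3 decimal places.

0.280

N = 2102 + 5100 + 1624 + 1471 = 10297.
Overall proportion = Σ (Nₕ/N)·p̂ₕ.
Σ Nₕp̂ₕ = 546.52 + 1341.3 + 457.968 + 533.973 = 2879.761.
2879.761 / 10297 = 0.27967... → 0.280.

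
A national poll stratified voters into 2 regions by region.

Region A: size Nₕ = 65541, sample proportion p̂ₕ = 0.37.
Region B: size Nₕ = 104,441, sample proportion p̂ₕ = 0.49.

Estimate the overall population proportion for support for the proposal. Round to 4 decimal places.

0.4437

N = 65541 + 104441 = 169982.
Overall proportion = Σ (Nₕ/N)·p̂ₕ.
Σ Nₕp̂ₕ = 24250.17 + 51176.09 = 75426.26.
75426.26 / 169982 = 0.443731... → 0.4437.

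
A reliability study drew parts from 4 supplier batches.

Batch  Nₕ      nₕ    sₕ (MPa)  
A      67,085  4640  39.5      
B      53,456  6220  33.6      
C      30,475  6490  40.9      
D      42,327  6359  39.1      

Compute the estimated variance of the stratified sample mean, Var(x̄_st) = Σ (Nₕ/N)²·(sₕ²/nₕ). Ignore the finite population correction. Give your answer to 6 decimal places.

0.072284

N = 193343; Wₕ = Nₕ/N.
batch A: (67085/193343)²·39.5²/4640 = 0.040482764
batch B: (53456/193343)²·33.6²/6220 = 0.013874719
batch C: (30475/193343)²·40.9²/6490 = 0.006403722
batch D: (42327/193343)²·39.1²/6359 = 0.011522395
Sum = 0.072283599 → 0.072284.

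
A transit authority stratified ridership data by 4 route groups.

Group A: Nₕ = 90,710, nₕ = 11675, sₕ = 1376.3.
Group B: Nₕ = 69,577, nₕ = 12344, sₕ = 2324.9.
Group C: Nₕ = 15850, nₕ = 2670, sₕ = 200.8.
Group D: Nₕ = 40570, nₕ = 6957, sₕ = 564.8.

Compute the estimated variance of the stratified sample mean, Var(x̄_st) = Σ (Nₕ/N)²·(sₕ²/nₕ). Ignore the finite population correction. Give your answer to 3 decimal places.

75.253

N = 216707; Wₕ = Nₕ/N.
group A: (90710/216707)²·1376.3²/11675 = 28.427180
group B: (69577/216707)²·2324.9²/12344 = 45.137568
group C: (15850/216707)²·200.8²/2670 = 0.080785
group D: (40570/216707)²·564.8²/6957 = 1.607058
Sum = 75.252591 → 75.253.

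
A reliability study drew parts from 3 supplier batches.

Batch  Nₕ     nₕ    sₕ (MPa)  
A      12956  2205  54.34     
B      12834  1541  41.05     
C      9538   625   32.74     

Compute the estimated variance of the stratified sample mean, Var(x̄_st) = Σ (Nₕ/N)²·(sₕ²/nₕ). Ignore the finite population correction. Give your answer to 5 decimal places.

N = 35328. Term for each stratum: Wₕ²sₕ²/nₕ.
Var(x̄_st) = 0.18010860 + 0.14431439 + 0.12501262 = 0.44943562 → 0.44944.

0.44944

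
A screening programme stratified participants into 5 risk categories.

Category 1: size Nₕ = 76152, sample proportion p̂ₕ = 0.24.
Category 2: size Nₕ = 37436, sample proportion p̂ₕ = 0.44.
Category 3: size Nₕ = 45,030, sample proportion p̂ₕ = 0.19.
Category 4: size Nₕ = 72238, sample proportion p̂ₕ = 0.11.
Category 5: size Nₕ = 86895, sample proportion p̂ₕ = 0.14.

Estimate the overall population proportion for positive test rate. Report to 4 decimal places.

0.1996

N = 76152 + 37436 + 45030 + 72238 + 86895 = 317751.
Overall proportion = Σ (Nₕ/N)·p̂ₕ.
Σ Nₕp̂ₕ = 18276.48 + 16471.84 + 8555.7 + 7946.18 + 12165.3 = 63415.5.
63415.5 / 317751 = 0.199576... → 0.1996.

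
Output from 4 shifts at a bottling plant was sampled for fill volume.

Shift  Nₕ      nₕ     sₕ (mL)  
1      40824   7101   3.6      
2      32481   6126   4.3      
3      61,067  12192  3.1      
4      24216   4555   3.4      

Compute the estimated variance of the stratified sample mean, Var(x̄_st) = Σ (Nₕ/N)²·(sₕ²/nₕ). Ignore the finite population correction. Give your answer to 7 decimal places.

0.0004236

N = 158588; Wₕ = Nₕ/N.
shift 1: (40824/158588)²·3.6²/7101 = 0.0001209417
shift 2: (32481/158588)²·4.3²/6126 = 0.0001266129
shift 3: (61067/158588)²·3.1²/12192 = 0.0001168748
shift 4: (24216/158588)²·3.4²/4555 = 0.0000591744
Sum = 0.0004236038 → 0.0004236.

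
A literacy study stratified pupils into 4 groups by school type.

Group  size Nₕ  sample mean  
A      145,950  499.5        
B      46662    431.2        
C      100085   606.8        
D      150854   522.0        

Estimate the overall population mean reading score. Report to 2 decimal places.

N = 145950 + 46662 + 100085 + 150854 = 443551.
The stratified mean weights each stratum mean by its population share Nₕ/N.
Σ Nₕx̄ₕ = 145950·499.5 + 46662·431.2 + 100085·606.8 + 150854·522.0 = 72902025 + 20120654.4 + 60731578 + 78745788 = 232500045.4.
Divide by N: 232500045.4 / 443551 = 524.1788... → 524.18.

524.18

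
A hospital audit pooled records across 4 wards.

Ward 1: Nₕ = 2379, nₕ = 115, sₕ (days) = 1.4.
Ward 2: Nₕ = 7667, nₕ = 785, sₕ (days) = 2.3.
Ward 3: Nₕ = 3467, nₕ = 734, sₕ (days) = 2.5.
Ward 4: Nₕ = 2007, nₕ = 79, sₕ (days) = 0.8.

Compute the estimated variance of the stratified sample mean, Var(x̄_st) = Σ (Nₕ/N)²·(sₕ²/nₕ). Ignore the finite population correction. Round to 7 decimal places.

0.0026054

N = 15520; Wₕ = Nₕ/N.
ward 1: (2379/15520)²·1.4²/115 = 0.0004004642
ward 2: (7667/15520)²·2.3²/785 = 0.0016445743
ward 3: (3467/15520)²·2.5²/734 = 0.0004249210
ward 4: (2007/15520)²·0.8²/79 = 0.0001354766
Sum = 0.0026054361 → 0.0026054.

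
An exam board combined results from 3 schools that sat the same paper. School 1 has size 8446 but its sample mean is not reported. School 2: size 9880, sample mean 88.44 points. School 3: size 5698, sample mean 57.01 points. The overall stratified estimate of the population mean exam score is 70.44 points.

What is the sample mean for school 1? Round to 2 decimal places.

58.44

Σ Nₕx̄ₕ = N·μ, so 8446·x̄_1 = 24024·70.44 − (9880·88.44 + 5698·57.01).
= 1692250.56 − 1198630.18 = 493620.38.
x̄_1 = 493620.38 / 8446 = 58.4443... → 58.44.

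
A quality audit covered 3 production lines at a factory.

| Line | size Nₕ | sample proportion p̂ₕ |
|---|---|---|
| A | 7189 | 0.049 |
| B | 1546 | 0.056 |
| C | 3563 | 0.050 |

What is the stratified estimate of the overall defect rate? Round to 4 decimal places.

Wₕ = Nₕ/N with N = 12298: 0.5846, 0.1257, 0.2897.
p̂_st = 0.5846·0.049 + 0.1257·0.056 + 0.2897·0.050 ≈ 0.050170... → 0.0502.

0.0502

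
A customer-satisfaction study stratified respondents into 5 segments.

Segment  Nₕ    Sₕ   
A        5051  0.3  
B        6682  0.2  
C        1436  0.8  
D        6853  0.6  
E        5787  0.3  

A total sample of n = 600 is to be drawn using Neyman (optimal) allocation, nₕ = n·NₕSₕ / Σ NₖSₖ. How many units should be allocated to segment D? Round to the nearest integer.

A: NₕSₕ = 5051·0.3 = 1515.3
B: NₕSₕ = 6682·0.2 = 1336.4
C: NₕSₕ = 1436·0.8 = 1148.8
D: NₕSₕ = 6853·0.6 = 4111.8
E: NₕSₕ = 5787·0.3 = 1736.1
Σ NₕSₕ = 9848.4.
n_D = 600·4111.8/9848.4 = 250.506... → 251.

251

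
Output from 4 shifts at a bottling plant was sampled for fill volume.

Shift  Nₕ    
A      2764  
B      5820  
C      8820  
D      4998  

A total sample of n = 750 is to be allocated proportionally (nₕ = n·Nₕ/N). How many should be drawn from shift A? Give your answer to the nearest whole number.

N = 2764 + 5820 + 8820 + 4998 = 22402.
n_A = 750·2764/22402 = 92.536... → 93.

93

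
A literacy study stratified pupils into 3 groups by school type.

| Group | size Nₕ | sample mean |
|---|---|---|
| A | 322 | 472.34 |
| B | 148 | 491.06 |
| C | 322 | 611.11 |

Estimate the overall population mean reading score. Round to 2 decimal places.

532.26

x̄_st = (Σ Nₕx̄ₕ) / (Σ Nₕ) = (322·472.34 + 148·491.06 + 322·611.11) / 792
= 421547.78 / 792 = 532.2573... → 532.26.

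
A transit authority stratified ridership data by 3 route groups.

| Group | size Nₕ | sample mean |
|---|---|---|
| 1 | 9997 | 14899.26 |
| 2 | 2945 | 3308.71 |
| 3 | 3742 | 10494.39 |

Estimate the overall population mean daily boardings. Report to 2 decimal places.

11865.38

N = 16684; weights Wₕ = Nₕ/N = (0.5992, 0.1765, 0.2243).
x̄_st = Σ Wₕ·x̄ₕ = 0.5992·14899.26 + 0.1765·3308.71 + 0.2243·10494.39 ≈ 11865.3836...
→ 11865.38.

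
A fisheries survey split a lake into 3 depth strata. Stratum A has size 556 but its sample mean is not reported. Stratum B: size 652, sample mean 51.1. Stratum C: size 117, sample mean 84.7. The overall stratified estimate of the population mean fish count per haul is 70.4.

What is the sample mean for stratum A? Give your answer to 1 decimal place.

N = 556 + 652 + 117 = 1325.
Overall total = μ·N = 70.4·1325 = 93280.
Subtract the known strata: 652·51.1 + 117·84.7 = 43227.1.
Remaining total for stratum A: 93280 − 43227.1 = 50052.9.
Divide by its size: 50052.9 / 556 = 90.023... → 90.0.

90.0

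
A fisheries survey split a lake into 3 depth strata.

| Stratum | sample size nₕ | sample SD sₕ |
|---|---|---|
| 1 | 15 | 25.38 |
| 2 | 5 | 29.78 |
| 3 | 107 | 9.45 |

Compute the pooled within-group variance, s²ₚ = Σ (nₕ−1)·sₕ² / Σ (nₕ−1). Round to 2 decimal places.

177.67

1: (15−1)·25.38² = 14·644.1444 = 9018.0216
2: (5−1)·29.78² = 4·886.8484 = 3547.3936
3: (107−1)·9.45² = 106·89.3025 = 9466.065
Numerator = 22031.4802; denominator = Σ(nₕ−1) = 124.
s²ₚ = 22031.4802/124 = 177.6732... → 177.67.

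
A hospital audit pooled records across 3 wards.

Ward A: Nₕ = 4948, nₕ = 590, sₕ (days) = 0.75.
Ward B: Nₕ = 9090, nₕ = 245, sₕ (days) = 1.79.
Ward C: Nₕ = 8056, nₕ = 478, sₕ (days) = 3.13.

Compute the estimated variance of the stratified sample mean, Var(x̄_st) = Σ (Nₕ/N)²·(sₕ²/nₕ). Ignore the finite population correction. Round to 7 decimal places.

N = 22094; Wₕ = Nₕ/N.
ward A: (4948/22094)²·0.75²/590 = 0.0000478169
ward B: (9090/22094)²·1.79²/245 = 0.0022137014
ward C: (8056/22094)²·3.13²/478 = 0.0027249027
Sum = 0.0049864210 → 0.0049864.

0.0049864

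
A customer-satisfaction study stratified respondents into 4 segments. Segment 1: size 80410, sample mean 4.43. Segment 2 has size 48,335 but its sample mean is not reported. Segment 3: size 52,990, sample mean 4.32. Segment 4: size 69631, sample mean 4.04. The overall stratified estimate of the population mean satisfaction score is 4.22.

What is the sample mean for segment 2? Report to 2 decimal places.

N = 80410 + 48335 + 52990 + 69631 = 251366.
Overall total = μ·N = 4.22·251366 = 1060764.52.
Subtract the known strata: 80410·4.43 + 52990·4.32 + 69631·4.04 = 866442.34.
Remaining total for segment 2: 1060764.52 − 866442.34 = 194322.18.
Divide by its size: 194322.18 / 48335 = 4.0203... → 4.02.

4.02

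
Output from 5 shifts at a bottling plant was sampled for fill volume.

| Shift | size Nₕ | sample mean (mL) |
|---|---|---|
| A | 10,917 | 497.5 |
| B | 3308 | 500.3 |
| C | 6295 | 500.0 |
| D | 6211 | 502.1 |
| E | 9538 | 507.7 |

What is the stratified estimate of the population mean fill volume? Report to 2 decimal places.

N = 36269; weights Wₕ = Nₕ/N = (0.3010, 0.0912, 0.1736, 0.1712, 0.2630).
x̄_st = Σ Wₕ·x̄ₕ = 0.3010·497.5 + 0.0912·500.3 + 0.1736·500.0 + 0.1712·502.1 + 0.2630·507.7 ≈ 501.6594...
→ 501.66.

501.66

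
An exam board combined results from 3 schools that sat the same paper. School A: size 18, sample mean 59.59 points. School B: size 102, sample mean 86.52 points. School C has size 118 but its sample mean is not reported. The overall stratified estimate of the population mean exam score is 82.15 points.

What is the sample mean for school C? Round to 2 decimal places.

81.81

Σ Nₕx̄ₕ = N·μ, so 118·x̄_C = 238·82.15 − (18·59.59 + 102·86.52).
= 19551.7 − 9897.66 = 9654.04.
x̄_C = 9654.04 / 118 = 81.8139... → 81.81.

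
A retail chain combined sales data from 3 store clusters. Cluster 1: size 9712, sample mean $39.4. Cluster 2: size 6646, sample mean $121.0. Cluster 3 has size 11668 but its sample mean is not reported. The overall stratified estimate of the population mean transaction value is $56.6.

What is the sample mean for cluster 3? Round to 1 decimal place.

N = 9712 + 6646 + 11668 = 28026.
Overall total = μ·N = 56.6·28026 = 1586271.6.
Subtract the known strata: 9712·39.4 + 6646·121.0 = 1186818.8.
Remaining total for cluster 3: 1586271.6 − 1186818.8 = 399452.8.
Divide by its size: 399452.8 / 11668 = 34.235... → 34.2.

34.2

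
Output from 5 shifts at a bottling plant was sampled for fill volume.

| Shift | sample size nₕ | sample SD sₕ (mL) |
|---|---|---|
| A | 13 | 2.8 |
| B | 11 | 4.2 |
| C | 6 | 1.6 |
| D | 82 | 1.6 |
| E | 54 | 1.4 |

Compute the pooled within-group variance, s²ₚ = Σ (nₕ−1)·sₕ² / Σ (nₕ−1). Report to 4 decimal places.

3.6927

Degrees of freedom: 12 + 10 + 5 + 81 + 53 = 161.
Σ(nₕ−1)sₕ² = 12·7.84 + 10·17.64 + 5·2.56 + 81·2.56 + 53·1.96 = 594.52.
s²ₚ = 594.52 / 161 = 3.692671... → 3.6927.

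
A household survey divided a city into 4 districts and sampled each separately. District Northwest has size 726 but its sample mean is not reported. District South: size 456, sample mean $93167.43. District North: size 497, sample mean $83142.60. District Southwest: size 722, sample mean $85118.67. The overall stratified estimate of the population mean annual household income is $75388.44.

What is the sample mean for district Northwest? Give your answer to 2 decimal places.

Σ Nₕx̄ₕ = N·μ, so 726·x̄_Northwest = 2401·75388.44 − (456·93167.43 + 497·83142.60 + 722·85118.67).
= 181007644.44 − 145261900.02 = 35745744.42.
x̄_Northwest = 35745744.42 / 726 = 49236.5626... → 49236.56.

49236.56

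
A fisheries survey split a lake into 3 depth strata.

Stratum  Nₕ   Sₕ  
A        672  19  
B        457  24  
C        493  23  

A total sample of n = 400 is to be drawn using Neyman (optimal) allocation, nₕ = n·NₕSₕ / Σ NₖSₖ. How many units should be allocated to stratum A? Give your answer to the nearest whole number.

146

A: NₕSₕ = 672·19 = 12768
B: NₕSₕ = 457·24 = 10968
C: NₕSₕ = 493·23 = 11339
Σ NₕSₕ = 35075.
n_A = 400·12768/35075 = 145.608... → 146.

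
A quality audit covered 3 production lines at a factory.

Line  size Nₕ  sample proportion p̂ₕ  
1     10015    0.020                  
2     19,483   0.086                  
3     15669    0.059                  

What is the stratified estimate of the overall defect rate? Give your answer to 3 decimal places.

0.062

Wₕ = Nₕ/N with N = 45167: 0.2217, 0.4314, 0.3469.
p̂_st = 0.2217·0.020 + 0.4314·0.086 + 0.3469·0.059 ≈ 0.06200... → 0.062.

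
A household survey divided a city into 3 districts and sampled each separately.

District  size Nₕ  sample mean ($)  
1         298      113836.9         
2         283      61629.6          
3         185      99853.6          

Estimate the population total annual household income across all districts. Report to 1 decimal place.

69837489.0

1: 298·113836.9 = 33923396.2
2: 283·61629.6 = 17441176.8
3: 185·99853.6 = 18472916
τ̂ = Σ Nₕx̄ₕ = 69837489.0.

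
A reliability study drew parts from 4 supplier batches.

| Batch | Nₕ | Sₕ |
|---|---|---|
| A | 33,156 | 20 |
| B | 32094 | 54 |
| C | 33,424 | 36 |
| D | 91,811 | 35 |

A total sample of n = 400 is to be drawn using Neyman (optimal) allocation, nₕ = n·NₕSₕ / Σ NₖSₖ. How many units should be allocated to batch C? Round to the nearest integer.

A: NₕSₕ = 33156·20 = 663120
B: NₕSₕ = 32094·54 = 1733076
C: NₕSₕ = 33424·36 = 1203264
D: NₕSₕ = 91811·35 = 3213385
Σ NₕSₕ = 6812845.
n_C = 400·1203264/6812845 = 70.647... → 71.

71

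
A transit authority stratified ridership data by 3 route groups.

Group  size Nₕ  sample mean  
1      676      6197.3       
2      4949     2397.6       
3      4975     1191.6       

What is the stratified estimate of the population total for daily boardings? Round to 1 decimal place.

Population total = Σ Nₕ·x̄ₕ (each stratum's size times its mean).
676·6197.3 + 4949·2397.6 + 4975·1191.6 = 4189374.8 + 11865722.4 + 5928210 = 21983307.2.

21983307.2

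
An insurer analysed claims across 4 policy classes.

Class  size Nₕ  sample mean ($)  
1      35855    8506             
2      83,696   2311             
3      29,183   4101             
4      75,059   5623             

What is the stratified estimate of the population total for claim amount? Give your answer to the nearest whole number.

1040140326

Population total = Σ Nₕ·x̄ₕ (each stratum's size times its mean).
35855·8506 + 83696·2311 + 29183·4101 + 75059·5623 = 304982630 + 193421456 + 119679483 + 422056757 = 1040140326.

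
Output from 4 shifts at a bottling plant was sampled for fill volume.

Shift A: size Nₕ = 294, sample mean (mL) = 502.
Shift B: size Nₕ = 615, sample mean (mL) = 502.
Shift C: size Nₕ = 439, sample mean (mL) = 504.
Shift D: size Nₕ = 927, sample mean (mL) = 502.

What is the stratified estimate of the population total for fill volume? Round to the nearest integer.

A: 294·502 = 147588
B: 615·502 = 308730
C: 439·504 = 221256
D: 927·502 = 465354
τ̂ = Σ Nₕx̄ₕ = 1142928.

1142928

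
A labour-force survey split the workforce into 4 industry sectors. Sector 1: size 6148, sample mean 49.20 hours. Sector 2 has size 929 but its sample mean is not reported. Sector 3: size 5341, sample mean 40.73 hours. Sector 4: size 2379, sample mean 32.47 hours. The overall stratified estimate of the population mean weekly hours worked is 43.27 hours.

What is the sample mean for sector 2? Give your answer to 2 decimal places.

N = 6148 + 929 + 5341 + 2379 = 14797.
Overall total = μ·N = 43.27·14797 = 640266.19.
Subtract the known strata: 6148·49.20 + 5341·40.73 + 2379·32.47 = 597266.66.
Remaining total for sector 2: 640266.19 − 597266.66 = 42999.53.
Divide by its size: 42999.53 / 929 = 46.2858... → 46.29.

46.29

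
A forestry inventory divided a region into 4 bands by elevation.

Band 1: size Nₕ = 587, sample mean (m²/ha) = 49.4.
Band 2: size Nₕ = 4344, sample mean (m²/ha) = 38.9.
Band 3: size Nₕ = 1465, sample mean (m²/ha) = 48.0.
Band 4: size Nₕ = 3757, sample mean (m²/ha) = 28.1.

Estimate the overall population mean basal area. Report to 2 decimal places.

36.82

x̄_st = (Σ Nₕx̄ₕ) / (Σ Nₕ) = (587·49.4 + 4344·38.9 + 1465·48.0 + 3757·28.1) / 10153
= 373871.1 / 10153 = 36.8237... → 36.82.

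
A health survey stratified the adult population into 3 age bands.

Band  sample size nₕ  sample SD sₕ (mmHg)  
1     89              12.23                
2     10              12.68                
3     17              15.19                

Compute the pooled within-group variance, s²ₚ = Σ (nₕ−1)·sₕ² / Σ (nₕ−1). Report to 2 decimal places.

161.96

1: (89−1)·12.23² = 88·149.5729 = 13162.4152
2: (10−1)·12.68² = 9·160.7824 = 1447.0416
3: (17−1)·15.19² = 16·230.7361 = 3691.7776
Numerator = 18301.2344; denominator = Σ(nₕ−1) = 113.
s²ₚ = 18301.2344/113 = 161.9578... → 161.96.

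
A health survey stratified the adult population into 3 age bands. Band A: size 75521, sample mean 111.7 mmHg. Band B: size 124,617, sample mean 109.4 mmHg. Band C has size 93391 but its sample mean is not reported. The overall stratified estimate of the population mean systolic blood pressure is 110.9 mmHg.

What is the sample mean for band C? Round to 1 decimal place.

N = 75521 + 124617 + 93391 = 293529.
Overall total = μ·N = 110.9·293529 = 32552366.1.
Subtract the known strata: 75521·111.7 + 124617·109.4 = 22068795.5.
Remaining total for band C: 32552366.1 − 22068795.5 = 10483570.6.
Divide by its size: 10483570.6 / 93391 = 112.255... → 112.3.

112.3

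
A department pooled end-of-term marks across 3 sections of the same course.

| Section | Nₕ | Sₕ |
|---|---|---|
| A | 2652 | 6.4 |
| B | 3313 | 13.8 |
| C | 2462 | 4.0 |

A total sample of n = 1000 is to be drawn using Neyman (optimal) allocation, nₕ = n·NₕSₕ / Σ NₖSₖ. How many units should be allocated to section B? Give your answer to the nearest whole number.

630

Σ NₕSₕ = 2652·6.4 + 3313·13.8 + 2462·4.0 = 72540.2.
Share for B: 45719.4/72540.2 = 0.63026.
n_B = 1000 × 0.63026 = 630.263... → 630.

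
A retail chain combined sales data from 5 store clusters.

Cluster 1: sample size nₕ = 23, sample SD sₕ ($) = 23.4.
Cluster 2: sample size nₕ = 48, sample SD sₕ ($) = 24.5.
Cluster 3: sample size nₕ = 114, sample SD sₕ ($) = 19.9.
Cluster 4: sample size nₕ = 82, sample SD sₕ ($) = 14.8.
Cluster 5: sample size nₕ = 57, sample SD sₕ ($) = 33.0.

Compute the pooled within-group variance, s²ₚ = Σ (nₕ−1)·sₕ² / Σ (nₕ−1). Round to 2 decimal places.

513.27

Degrees of freedom: 22 + 47 + 113 + 81 + 56 = 319.
Σ(nₕ−1)sₕ² = 22·547.56 + 47·600.25 + 113·396.01 + 81·219.04 + 56·1089 = 163733.44.
s²ₚ = 163733.44 / 319 = 513.2710... → 513.27.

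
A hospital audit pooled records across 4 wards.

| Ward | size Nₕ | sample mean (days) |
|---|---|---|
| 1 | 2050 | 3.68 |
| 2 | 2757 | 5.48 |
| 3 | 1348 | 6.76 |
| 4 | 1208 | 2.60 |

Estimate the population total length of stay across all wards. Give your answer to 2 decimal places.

1: 2050·3.68 = 7544
2: 2757·5.48 = 15108.36
3: 1348·6.76 = 9112.48
4: 1208·2.60 = 3140.8
τ̂ = Σ Nₕx̄ₕ = 34905.64.

34905.64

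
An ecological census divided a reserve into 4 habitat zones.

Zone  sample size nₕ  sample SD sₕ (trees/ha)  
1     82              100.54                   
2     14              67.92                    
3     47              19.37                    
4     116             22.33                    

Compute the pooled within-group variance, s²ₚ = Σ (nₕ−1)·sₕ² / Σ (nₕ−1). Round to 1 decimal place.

Degrees of freedom: 81 + 13 + 46 + 115 = 255.
Σ(nₕ−1)sₕ² = 81·10108.2916 + 13·4613.1264 + 46·375.1969 + 115·498.6289 = 953343.6437.
s²ₚ = 953343.6437 / 255 = 3738.603... → 3738.6.

3738.6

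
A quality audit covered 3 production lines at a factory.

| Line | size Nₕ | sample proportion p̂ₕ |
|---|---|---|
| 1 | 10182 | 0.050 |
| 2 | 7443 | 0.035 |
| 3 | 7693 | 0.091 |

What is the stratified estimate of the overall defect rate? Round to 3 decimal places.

0.058

Wₕ = Nₕ/N with N = 25318: 0.4022, 0.2940, 0.3039.
p̂_st = 0.4022·0.050 + 0.2940·0.035 + 0.3039·0.091 ≈ 0.05805... → 0.058.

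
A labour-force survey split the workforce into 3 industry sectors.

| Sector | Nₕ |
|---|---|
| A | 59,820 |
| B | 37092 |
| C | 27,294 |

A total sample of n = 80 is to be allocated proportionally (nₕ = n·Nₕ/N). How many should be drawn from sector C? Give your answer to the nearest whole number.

Share of sector C = 27294/124206 = 0.21975.
Allocate 80 × 0.21975 = 17.580... → 18.

18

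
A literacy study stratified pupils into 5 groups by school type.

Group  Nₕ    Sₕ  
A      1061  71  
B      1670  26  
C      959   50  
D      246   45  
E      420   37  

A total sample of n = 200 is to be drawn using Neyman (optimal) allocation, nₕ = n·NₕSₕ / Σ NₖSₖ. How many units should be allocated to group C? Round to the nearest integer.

A: NₕSₕ = 1061·71 = 75331
B: NₕSₕ = 1670·26 = 43420
C: NₕSₕ = 959·50 = 47950
D: NₕSₕ = 246·45 = 11070
E: NₕSₕ = 420·37 = 15540
Σ NₕSₕ = 193311.
n_C = 200·47950/193311 = 49.609... → 50.

50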